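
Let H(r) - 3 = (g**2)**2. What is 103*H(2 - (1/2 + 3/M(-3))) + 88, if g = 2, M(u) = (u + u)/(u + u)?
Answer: 2045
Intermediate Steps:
M(u) = 1 (M(u) = (2*u)/((2*u)) = (2*u)*(1/(2*u)) = 1)
H(r) = 19 (H(r) = 3 + (2**2)**2 = 3 + 4**2 = 3 + 16 = 19)
103*H(2 - (1/2 + 3/M(-3))) + 88 = 103*19 + 88 = 1957 + 88 = 2045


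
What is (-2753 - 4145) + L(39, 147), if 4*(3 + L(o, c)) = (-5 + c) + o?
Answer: -27423/4 ≈ -6855.8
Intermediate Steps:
L(o, c) = -17/4 + c/4 + o/4 (L(o, c) = -3 + ((-5 + c) + o)/4 = -3 + (-5 + c + o)/4 = -3 + (-5/4 + c/4 + o/4) = -17/4 + c/4 + o/4)
(-2753 - 4145) + L(39, 147) = (-2753 - 4145) + (-17/4 + (¼)*147 + (¼)*39) = -6898 + (-17/4 + 147/4 + 39/4) = -6898 + 169/4 = -27423/4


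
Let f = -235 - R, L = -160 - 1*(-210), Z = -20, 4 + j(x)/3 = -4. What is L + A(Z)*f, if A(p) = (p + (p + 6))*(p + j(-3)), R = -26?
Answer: -312614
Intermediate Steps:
j(x) = -24 (j(x) = -12 + 3*(-4) = -12 - 12 = -24)
L = 50 (L = -160 + 210 = 50)
A(p) = (-24 + p)*(6 + 2*p) (A(p) = (p + (p + 6))*(p - 24) = (p + (6 + p))*(-24 + p) = (6 + 2*p)*(-24 + p) = (-24 + p)*(6 + 2*p))
f = -209 (f = -235 - 1*(-26) = -235 + 26 = -209)
L + A(Z)*f = 50 + (-144 - 42*(-20) + 2*(-20)²)*(-209) = 50 + (-144 + 840 + 2*400)*(-209) = 50 + (-144 + 840 + 800)*(-209) = 50 + 1496*(-209) = 50 - 312664 = -312614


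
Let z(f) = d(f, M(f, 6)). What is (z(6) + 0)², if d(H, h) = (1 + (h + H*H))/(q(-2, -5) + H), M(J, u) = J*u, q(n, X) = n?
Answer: 5329/16 ≈ 333.06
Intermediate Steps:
d(H, h) = (1 + h + H²)/(-2 + H) (d(H, h) = (1 + (h + H*H))/(-2 + H) = (1 + (h + H²))/(-2 + H) = (1 + h + H²)/(-2 + H))
z(f) = (1 + f² + 6*f)/(-2 + f) (z(f) = (1 + f*6 + f²)/(-2 + f) = (1 + 6*f + f²)/(-2 + f) = (1 + f² + 6*f)/(-2 + f))
(z(6) + 0)² = ((1 + 6² + 6*6)/(-2 + 6) + 0)² = ((1 + 36 + 36)/4 + 0)² = ((¼)*73 + 0)² = (73/4 + 0)² = (73/4)² = 5329/16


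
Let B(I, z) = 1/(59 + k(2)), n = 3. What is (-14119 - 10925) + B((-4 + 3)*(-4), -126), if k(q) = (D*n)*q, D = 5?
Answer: -2228915/89 ≈ -25044.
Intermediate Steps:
k(q) = 15*q (k(q) = (5*3)*q = 15*q)
B(I, z) = 1/89 (B(I, z) = 1/(59 + 15*2) = 1/(59 + 30) = 1/89)
(-14119 - 10925) + B((-4 + 3)*(-4), -126) = (-14119 - 10925) + 1/89 = -25044 + 1/89 = -2228915/89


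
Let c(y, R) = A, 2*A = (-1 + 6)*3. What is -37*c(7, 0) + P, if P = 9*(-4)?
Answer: -627/2 ≈ -313.50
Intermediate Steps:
A = 15/2 (A = ((-1 + 6)*3)/2 = (5*3)/2 = (1/2)*15 = 15/2 ≈ 7.5000)
c(y, R) = 15/2
P = -36
-37*c(7, 0) + P = -37*15/2 - 36 = -555/2 - 36 = -627/2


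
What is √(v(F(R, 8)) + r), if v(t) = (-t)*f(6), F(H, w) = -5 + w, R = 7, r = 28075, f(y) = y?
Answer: √28057 ≈ 167.50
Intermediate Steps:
v(t) = -6*t (v(t) = -t*6 = -6*t)
√(v(F(R, 8)) + r) = √(-6*(-5 + 8) + 28075) = √(-6*3 + 28075) = √(-18 + 28075) = √28057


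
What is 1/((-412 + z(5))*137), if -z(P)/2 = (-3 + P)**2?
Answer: -1/57540 ≈ -1.7379e-5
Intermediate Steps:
z(P) = -2*(-3 + P)**2
1/((-412 + z(5))*137) = 1/((-412 - 2*(-3 + 5)**2)*137) = 1/((-412 - 2*2**2)*137) = 1/((-412 - 2*4)*137) = 1/((-412 - 8)*137) = 1/(-420*137) = 1/(-57540) = -1/57540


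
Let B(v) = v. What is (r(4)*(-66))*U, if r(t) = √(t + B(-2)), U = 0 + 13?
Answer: -858*√2 ≈ -1213.4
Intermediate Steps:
U = 13
r(t) = √(-2 + t) (r(t) = √(t - 2) = √(-2 + t))
(r(4)*(-66))*U = (√(-2 + 4)*(-66))*13 = (√2*(-66))*13 = -66*√2*13 = -858*√2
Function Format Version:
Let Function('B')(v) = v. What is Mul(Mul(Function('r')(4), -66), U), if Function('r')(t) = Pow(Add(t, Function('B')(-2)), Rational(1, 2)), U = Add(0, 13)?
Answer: Mul(-858, Pow(2, Rational(1, 2))) ≈ -1213.4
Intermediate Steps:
U = 13
Function('r')(t) = Pow(Add(-2, t), Rational(1, 2)) (Function('r')(t) = Pow(Add(t, -2), Rational(1, 2)) = Pow(Add(-2, t), Rational(1, 2)))
Mul(Mul(Function('r')(4), -66), U) = Mul(Mul(Pow(Add(-2, 4), Rational(1, 2)), -66), 13) = Mul(Mul(Pow(2, Rational(1, 2)), -66), 13) = Mul(Mul(-66, Pow(2, Rational(1, 2))), 13) = Mul(-858, Pow(2, Rational(1, 2)))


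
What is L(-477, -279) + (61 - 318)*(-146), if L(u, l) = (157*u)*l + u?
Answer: 20931076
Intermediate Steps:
L(u, l) = u + 157*l*u (L(u, l) = 157*l*u + u = u + 157*l*u)
L(-477, -279) + (61 - 318)*(-146) = -477*(1 + 157*(-279)) + (61 - 318)*(-146) = -477*(1 - 43803) - 257*(-146) = -477*(-43802) + 37522 = 20893554 + 37522 = 20931076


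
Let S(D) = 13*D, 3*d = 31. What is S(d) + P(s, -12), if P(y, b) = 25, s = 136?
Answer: 478/3 ≈ 159.33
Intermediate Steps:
d = 31/3 (d = (⅓)*31 = 31/3 ≈ 10.333)
S(d) + P(s, -12) = 13*(31/3) + 25 = 403/3 + 25 = 478/3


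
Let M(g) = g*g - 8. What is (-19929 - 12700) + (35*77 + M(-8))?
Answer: -29878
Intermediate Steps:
M(g) = -8 + g² (M(g) = g² - 8 = -8 + g²)
(-19929 - 12700) + (35*77 + M(-8)) = (-19929 - 12700) + (35*77 + (-8 + (-8)²)) = -32629 + (2695 + (-8 + 64)) = -32629 + (2695 + 56) = -32629 + 2751 = -29878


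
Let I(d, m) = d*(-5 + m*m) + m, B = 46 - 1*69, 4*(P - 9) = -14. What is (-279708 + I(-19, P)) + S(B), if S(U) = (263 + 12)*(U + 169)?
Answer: -960129/4 ≈ -2.4003e+5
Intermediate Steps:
P = 11/2 (P = 9 + (1/4)*(-14) = 9 - 7/2 = 11/2 ≈ 5.5000)
B = -23 (B = 46 - 69 = -23)
S(U) = 46475 + 275*U (S(U) = 275*(169 + U) = 46475 + 275*U)
I(d, m) = m + d*(-5 + m**2) (I(d, m) = d*(-5 + m**2) + m = m + d*(-5 + m**2))
(-279708 + I(-19, P)) + S(B) = (-279708 + (11/2 - 5*(-19) - 19*(11/2)**2)) + (46475 + 275*(-23)) = (-279708 + (11/2 + 95 - 19*121/4)) + (46475 - 6325) = (-279708 + (11/2 + 95 - 2299/4)) + 40150 = (-279708 - 1897/4) + 40150 = -1120729/4 + 40150 = -960129/4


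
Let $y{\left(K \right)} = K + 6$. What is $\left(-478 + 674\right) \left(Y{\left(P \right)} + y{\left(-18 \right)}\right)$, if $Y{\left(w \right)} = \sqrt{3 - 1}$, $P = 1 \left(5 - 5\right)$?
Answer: $-2352 + 196 \sqrt{2} \approx -2074.8$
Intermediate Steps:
$y{\left(K \right)} = 6 + K$
$P = 0$ ($P = 1 \cdot 0 = 0$)
$Y{\left(w \right)} = \sqrt{2}$
$\left(-478 + 674\right) \left(Y{\left(P \right)} + y{\left(-18 \right)}\right) = \left(-478 + 674\right) \left(\sqrt{2} + \left(6 - 18\right)\right) = 196 \left(\sqrt{2} - 12\right) = 196 \left(-12 + \sqrt{2}\right) = -2352 + 196 \sqrt{2}$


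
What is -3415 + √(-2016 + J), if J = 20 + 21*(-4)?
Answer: -3415 + 4*I*√130 ≈ -3415.0 + 45.607*I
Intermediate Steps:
J = -64 (J = 20 - 84 = -64)
-3415 + √(-2016 + J) = -3415 + √(-2016 - 64) = -3415 + √(-2080) = -3415 + 4*I*√130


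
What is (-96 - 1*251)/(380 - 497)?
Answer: 347/117 ≈ 2.9658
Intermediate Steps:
(-96 - 1*251)/(380 - 497) = (-96 - 251)/(-117) = -347*(-1/117) = 347/117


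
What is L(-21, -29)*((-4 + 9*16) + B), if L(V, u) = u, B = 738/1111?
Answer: -4532062/1111 ≈ -4079.3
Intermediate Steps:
B = 738/1111 (B = 738*(1/1111) = 738/1111 ≈ 0.66427)
L(-21, -29)*((-4 + 9*16) + B) = -29*((-4 + 9*16) + 738/1111) = -29*((-4 + 144) + 738/1111) = -29*(140 + 738/1111) = -29*156278/1111 = -4532062/1111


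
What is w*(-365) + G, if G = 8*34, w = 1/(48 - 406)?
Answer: 97741/358 ≈ 273.02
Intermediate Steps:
w = -1/358 (w = 1/(-358) = -1/358 ≈ -0.0027933)
G = 272
w*(-365) + G = -1/358*(-365) + 272 = 365/358 + 272 = 97741/358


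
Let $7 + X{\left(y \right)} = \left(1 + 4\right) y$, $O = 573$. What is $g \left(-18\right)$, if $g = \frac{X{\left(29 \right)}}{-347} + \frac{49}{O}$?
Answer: $\frac{372426}{66277} \approx 5.6192$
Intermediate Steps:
$X{\left(y \right)} = -7 + 5 y$ ($X{\left(y \right)} = -7 + \left(1 + 4\right) y = -7 + 5 y$)
$g = - \frac{62071}{198831}$ ($g = \frac{-7 + 5 \cdot 29}{-347} + \frac{49}{573} = \left(-7 + 145\right) \left(- \frac{1}{347}\right) + 49 \cdot \frac{1}{573} = 138 \left(- \frac{1}{347}\right) + \frac{49}{573} = - \frac{138}{347} + \frac{49}{573} = - \frac{62071}{198831} \approx -0.31218$)
$g \left(-18\right) = \left(- \frac{62071}{198831}\right) \left(-18\right) = \frac{372426}{66277}$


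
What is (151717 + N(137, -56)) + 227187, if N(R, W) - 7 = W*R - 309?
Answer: 370930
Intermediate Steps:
N(R, W) = -302 + R*W (N(R, W) = 7 + (W*R - 309) = 7 + (R*W - 309) = 7 + (-309 + R*W) = -302 + R*W)
(151717 + N(137, -56)) + 227187 = (151717 + (-302 + 137*(-56))) + 227187 = (151717 + (-302 - 7672)) + 227187 = (151717 - 7974) + 227187 = 143743 + 227187 = 370930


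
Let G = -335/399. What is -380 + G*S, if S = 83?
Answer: -179425/399 ≈ -449.69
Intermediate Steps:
G = -335/399 (G = -335*1/399 = -335/399 ≈ -0.83960)
-380 + G*S = -380 - 335/399*83 = -380 - 27805/399 = -179425/399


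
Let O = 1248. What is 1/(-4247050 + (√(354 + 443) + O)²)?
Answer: -2688749/7224405862249 - 2496*√797/7224405862249 ≈ -3.8193e-7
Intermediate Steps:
1/(-4247050 + (√(354 + 443) + O)²) = 1/(-4247050 + (√(354 + 443) + 1248)²) = 1/(-4247050 + (√797 + 1248)²) = 1/(-4247050 + (1248 + √797)²)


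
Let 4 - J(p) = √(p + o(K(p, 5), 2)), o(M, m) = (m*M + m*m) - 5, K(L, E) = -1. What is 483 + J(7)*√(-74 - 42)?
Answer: 483 + 4*I*√29 ≈ 483.0 + 21.541*I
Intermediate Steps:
o(M, m) = -5 + m² + M*m (o(M, m) = (M*m + m²) - 5 = (m² + M*m) - 5 = -5 + m² + M*m)
J(p) = 4 - √(-3 + p) (J(p) = 4 - √(p + (-5 + 2² - 1*2)) = 4 - √(p + (-5 + 4 - 2)) = 4 - √(p - 3) = 4 - √(-3 + p))
483 + J(7)*√(-74 - 42) = 483 + (4 - √(-3 + 7))*√(-74 - 42) = 483 + (4 - √4)*√(-116) = 483 + (4 - 1*2)*(2*I*√29) = 483 + (4 - 2)*(2*I*√29) = 483 + 2*(2*I*√29) = 483 + 4*I*√29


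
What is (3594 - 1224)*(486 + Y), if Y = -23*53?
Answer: -1737210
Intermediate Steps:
Y = -1219
(3594 - 1224)*(486 + Y) = (3594 - 1224)*(486 - 1219) = 2370*(-733) = -1737210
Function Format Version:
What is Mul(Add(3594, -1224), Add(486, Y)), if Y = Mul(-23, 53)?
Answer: -1737210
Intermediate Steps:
Y = -1219
Mul(Add(3594, -1224), Add(486, Y)) = Mul(Add(3594, -1224), Add(486, -1219)) = Mul(2370, -733) = -1737210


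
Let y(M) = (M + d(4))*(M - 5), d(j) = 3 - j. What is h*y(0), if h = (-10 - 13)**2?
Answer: 2645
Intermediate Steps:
h = 529 (h = (-23)**2 = 529)
y(M) = (-1 + M)*(-5 + M) (y(M) = (M + (3 - 1*4))*(M - 5) = (M + (3 - 4))*(-5 + M) = (M - 1)*(-5 + M) = (-1 + M)*(-5 + M))
h*y(0) = 529*(5 + 0**2 - 6*0) = 529*(5 + 0 + 0) = 529*5 = 2645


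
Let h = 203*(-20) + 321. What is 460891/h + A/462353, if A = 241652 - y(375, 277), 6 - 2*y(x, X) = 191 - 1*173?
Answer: -212190777261/1728737867 ≈ -122.74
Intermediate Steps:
y(x, X) = -6 (y(x, X) = 3 - (191 - 1*173)/2 = 3 - (191 - 173)/2 = 3 - 1/2*18 = 3 - 9 = -6)
h = -3739 (h = -4060 + 321 = -3739)
A = 241658 (A = 241652 - 1*(-6) = 241652 + 6 = 241658)
460891/h + A/462353 = 460891/(-3739) + 241658/462353 = 460891*(-1/3739) + 241658*(1/462353) = -460891/3739 + 241658/462353 = -212190777261/1728737867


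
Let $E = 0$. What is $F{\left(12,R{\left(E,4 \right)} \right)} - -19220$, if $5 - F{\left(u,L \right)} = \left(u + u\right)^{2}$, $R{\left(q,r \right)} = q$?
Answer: $18649$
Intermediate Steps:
$F{\left(u,L \right)} = 5 - 4 u^{2}$ ($F{\left(u,L \right)} = 5 - \left(u + u\right)^{2} = 5 - \left(2 u\right)^{2} = 5 - 4 u^{2}$)
$F{\left(12,R{\left(E,4 \right)} \right)} - -19220 = \left(5 - 4 \cdot 12^{2}\right) - -19220 = \left(5 - 576\right) + 19220 = -571 + 19220 = 18649$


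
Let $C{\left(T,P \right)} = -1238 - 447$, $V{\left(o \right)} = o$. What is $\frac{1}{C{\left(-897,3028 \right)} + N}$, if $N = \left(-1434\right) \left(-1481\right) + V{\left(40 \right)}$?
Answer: $\frac{1}{2122109} \approx 4.7123 \cdot 10^{-7}$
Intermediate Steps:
$C{\left(T,P \right)} = -1685$
$N = 2123794$ ($N = \left(-1434\right) \left(-1481\right) + 40 = 2123754 + 40 = 2123794$)
$\frac{1}{C{\left(-897,3028 \right)} + N} = \frac{1}{-1685 + 2123794} = \frac{1}{2122109}$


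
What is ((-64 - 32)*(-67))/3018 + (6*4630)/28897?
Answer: 44950924/14535191 ≈ 3.0926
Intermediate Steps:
((-64 - 32)*(-67))/3018 + (6*4630)/28897 = -96*(-67)*(1/3018) + 27780*(1/28897) = 6432*(1/3018) + 27780/28897 = 1072/503 + 27780/28897 = 44950924/14535191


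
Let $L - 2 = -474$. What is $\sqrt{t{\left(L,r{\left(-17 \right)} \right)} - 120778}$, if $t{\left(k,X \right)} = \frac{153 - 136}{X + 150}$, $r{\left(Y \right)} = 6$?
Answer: $\frac{i \sqrt{734812689}}{78} \approx 347.53 i$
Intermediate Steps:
$L = -472$ ($L = 2 - 474 = -472$)
$t{\left(k,X \right)} = \frac{17}{150 + X}$
$\sqrt{t{\left(L,r{\left(-17 \right)} \right)} - 120778} = \sqrt{\frac{17}{150 + 6} - 120778} = \sqrt{\frac{17}{156} - 120778} = \sqrt{- \frac{18841351}{156}} = \frac{i \sqrt{734812689}}{78}$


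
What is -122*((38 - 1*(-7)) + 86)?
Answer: -15982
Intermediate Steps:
-122*((38 - 1*(-7)) + 86) = -122*((38 + 7) + 86) = -122*(45 + 86) = -122*131 = -15982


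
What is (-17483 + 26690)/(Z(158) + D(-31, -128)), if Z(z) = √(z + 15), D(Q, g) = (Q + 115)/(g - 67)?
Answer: 16756740/730141 + 38899575*√173/730141 ≈ 723.70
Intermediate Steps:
D(Q, g) = (115 + Q)/(-67 + g)
Z(z) = √(15 + z)
(-17483 + 26690)/(Z(158) + D(-31, -128)) = (-17483 + 26690)/(√(15 + 158) + (115 - 31)/(-67 - 128)) = 9207/(√173 + 84/(-195)) = 9207/(√173 - 1/195*84) = 9207/(√173 - 28/65) = 9207/(-28/65 + √173)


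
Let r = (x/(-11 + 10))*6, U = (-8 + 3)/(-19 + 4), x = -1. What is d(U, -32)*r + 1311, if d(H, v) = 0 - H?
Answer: 1309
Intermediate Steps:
U = 1/3 (U = -5/(-15) = -5*(-1/15) = 1/3 ≈ 0.33333)
r = 6 (r = (-1/(-11 + 10))*6 = (-1/(-1))*6 = -1*(-1)*6 = 1*6 = 6)
d(H, v) = -H
d(U, -32)*r + 1311 = -1*1/3*6 + 1311 = -1/3*6 + 1311 = -2 + 1311 = 1309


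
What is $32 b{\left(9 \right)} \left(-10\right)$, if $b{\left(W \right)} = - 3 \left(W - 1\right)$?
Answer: $7680$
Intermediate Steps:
$b{\left(W \right)} = 3 - 3 W$ ($b{\left(W \right)} = - 3 \left(-1 + W\right) = 3 - 3 W$)
$32 b{\left(9 \right)} \left(-10\right) = 32 \left(3 - 27\right) \left(-10\right) = 32 \left(-24\right) \left(-10\right) = \left(-768\right) \left(-10\right) = 7680$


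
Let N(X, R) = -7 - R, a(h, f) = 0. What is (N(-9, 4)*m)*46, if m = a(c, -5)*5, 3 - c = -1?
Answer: 0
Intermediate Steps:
c = 4 (c = 3 - 1*(-1) = 3 + 1 = 4)
m = 0 (m = 0*5 = 0)
(N(-9, 4)*m)*46 = ((-7 - 1*4)*0)*46 = ((-7 - 4)*0)*46 = -11*0*46 = 0*46 = 0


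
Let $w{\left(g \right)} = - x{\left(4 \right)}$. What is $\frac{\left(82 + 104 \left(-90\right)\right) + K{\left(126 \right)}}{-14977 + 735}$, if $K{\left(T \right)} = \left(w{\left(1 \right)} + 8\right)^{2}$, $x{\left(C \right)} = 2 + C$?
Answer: $\frac{4637}{7121} \approx 0.65117$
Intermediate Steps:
$w{\left(g \right)} = -6$ ($w{\left(g \right)} = - (2 + 4) = \left(-1\right) 6 = -6$)
$K{\left(T \right)} = 4$ ($K{\left(T \right)} = \left(-6 + 8\right)^{2} = 2^{2} = 4$)
$\frac{\left(82 + 104 \left(-90\right)\right) + K{\left(126 \right)}}{-14977 + 735} = \frac{\left(82 + 104 \left(-90\right)\right) + 4}{-14977 + 735} = \frac{\left(82 - 9360\right) + 4}{-14242} = \left(-9278 + 4\right) \left(- \frac{1}{14242}\right) = \left(-9274\right) \left(- \frac{1}{14242}\right) = \frac{4637}{7121}$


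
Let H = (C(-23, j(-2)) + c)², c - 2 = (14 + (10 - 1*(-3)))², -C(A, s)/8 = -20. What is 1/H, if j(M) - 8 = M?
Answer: 1/793881 ≈ 1.2596e-6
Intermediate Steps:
j(M) = 8 + M
C(A, s) = 160 (C(A, s) = -8*(-20) = 160)
c = 731 (c = 2 + (14 + (10 - 1*(-3)))² = 2 + (14 + (10 + 3))² = 2 + (14 + 13)² = 2 + 27² = 2 + 729 = 731)
H = 793881 (H = (160 + 731)² = 891² = 793881)
1/H = 1/793881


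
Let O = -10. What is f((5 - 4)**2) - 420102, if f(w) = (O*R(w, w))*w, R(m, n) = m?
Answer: -420112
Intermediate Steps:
f(w) = -10*w**2 (f(w) = (-10*w)*w = -10*w**2)
f((5 - 4)**2) - 420102 = -10*(5 - 4)**4 - 420102 = -10*(1**2)**2 - 420102 = -10*1**2 - 420102 = -10*1 - 420102 = -10 - 420102 = -420112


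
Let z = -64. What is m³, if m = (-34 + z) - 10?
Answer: -1259712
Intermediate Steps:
m = -108 (m = (-34 - 64) - 10 = -98 - 10 = -108)
m³ = (-108)³ = -1259712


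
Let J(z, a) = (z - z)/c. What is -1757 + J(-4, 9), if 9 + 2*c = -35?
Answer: -1757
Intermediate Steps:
c = -22 (c = -9/2 + (1/2)*(-35) = -9/2 - 35/2 = -22)
J(z, a) = 0 (J(z, a) = (z - z)/(-22) = 0*(-1/22) = 0)
-1757 + J(-4, 9) = -1757 + 0 = -1757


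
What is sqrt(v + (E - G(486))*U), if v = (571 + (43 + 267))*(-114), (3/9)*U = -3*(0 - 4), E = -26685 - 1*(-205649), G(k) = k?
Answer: sqrt(6324774) ≈ 2514.9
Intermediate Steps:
E = 178964 (E = -26685 + 205649 = 178964)
U = 36 (U = 3*(-3*(0 - 4)) = 3*(-3*(-4)) = 3*12 = 36)
v = -100434 (v = (571 + 310)*(-114) = 881*(-114) = -100434)
sqrt(v + (E - G(486))*U) = sqrt(-100434 + (178964 - 1*486)*36) = sqrt(-100434 + (178964 - 486)*36) = sqrt(-100434 + 178478*36) = sqrt(-100434 + 6425208) = sqrt(6324774)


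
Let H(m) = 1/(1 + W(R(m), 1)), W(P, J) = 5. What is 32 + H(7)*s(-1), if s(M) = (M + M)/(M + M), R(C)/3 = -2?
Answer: 193/6 ≈ 32.167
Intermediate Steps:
R(C) = -6 (R(C) = 3*(-2) = -6)
H(m) = ⅙ (H(m) = 1/(1 + 5) = 1/6 = ⅙)
s(M) = 1 (s(M) = (2*M)/((2*M)) = (2*M)*(1/(2*M)) = 1)
32 + H(7)*s(-1) = 32 + (⅙)*1 = 32 + ⅙ = 193/6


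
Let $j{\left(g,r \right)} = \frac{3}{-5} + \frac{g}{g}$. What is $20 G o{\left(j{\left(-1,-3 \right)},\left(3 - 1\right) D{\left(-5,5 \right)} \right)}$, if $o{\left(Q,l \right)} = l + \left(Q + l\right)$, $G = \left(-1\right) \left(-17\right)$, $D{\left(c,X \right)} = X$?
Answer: $6936$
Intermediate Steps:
$j{\left(g,r \right)} = \frac{2}{5}$ ($j{\left(g,r \right)} = 3 \left(- \frac{1}{5}\right) + 1 = - \frac{3}{5} + 1 = \frac{2}{5}$)
$G = 17$
$o{\left(Q,l \right)} = Q + 2 l$
$20 G o{\left(j{\left(-1,-3 \right)},\left(3 - 1\right) D{\left(-5,5 \right)} \right)} = 20 \cdot 17 \left(\frac{2}{5} + 2 \left(3 - 1\right) 5\right) = 340 \left(\frac{2}{5} + 2 \cdot 2 \cdot 5\right) = 340 \left(\frac{2}{5} + 2 \cdot 10\right) = 340 \left(\frac{2}{5} + 20\right) = 340 \cdot \frac{102}{5} = 6936$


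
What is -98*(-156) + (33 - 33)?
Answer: 15288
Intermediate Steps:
-98*(-156) + (33 - 33) = 15288 + 0 = 15288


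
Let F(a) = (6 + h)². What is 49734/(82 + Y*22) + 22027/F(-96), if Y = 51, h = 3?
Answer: 15274481/48762 ≈ 313.25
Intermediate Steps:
F(a) = 81 (F(a) = (6 + 3)² = 9² = 81)
49734/(82 + Y*22) + 22027/F(-96) = 49734/(82 + 51*22) + 22027/81 = 49734/(82 + 1122) + 22027*(1/81) = 49734/1204 + 22027/81 = 49734*(1/1204) + 22027/81 = 24867/602 + 22027/81 = 15274481/48762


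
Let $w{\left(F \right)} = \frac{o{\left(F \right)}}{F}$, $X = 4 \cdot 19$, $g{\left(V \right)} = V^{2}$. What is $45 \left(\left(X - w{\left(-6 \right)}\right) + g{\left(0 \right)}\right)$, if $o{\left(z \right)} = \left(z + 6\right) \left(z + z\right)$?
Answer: $3420$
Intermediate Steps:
$X = 76$
$o{\left(z \right)} = 2 z \left(6 + z\right)$ ($o{\left(z \right)} = \left(6 + z\right) 2 z = 2 z \left(6 + z\right)$)
$w{\left(F \right)} = 12 + 2 F$ ($w{\left(F \right)} = \frac{2 F \left(6 + F\right)}{F} = 12 + 2 F$)
$45 \left(\left(X - w{\left(-6 \right)}\right) + g{\left(0 \right)}\right) = 45 \left(\left(76 - \left(12 + 2 \left(-6\right)\right)\right) + 0^{2}\right) = 45 \left(\left(76 - \left(12 - 12\right)\right) + 0\right) = 45 \left(\left(76 - 0\right) + 0\right) = 45 \left(\left(76 + 0\right) + 0\right) = 45 \left(76 + 0\right) = 45 \cdot 76 = 3420$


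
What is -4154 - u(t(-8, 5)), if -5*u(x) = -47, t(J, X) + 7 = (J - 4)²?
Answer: -20817/5 ≈ -4163.4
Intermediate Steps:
t(J, X) = -7 + (-4 + J)² (t(J, X) = -7 + (J - 4)² = -7 + (-4 + J)²)
u(x) = 47/5 (u(x) = -⅕*(-47) = 47/5)
-4154 - u(t(-8, 5)) = -4154 - 1*47/5 = -4154 - 47/5 = -20817/5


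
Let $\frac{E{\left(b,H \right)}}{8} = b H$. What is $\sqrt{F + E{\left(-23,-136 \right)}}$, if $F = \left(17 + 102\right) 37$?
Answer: $\sqrt{29427} \approx 171.54$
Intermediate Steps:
$E{\left(b,H \right)} = 8 H b$ ($E{\left(b,H \right)} = 8 b H = 8 H b$)
$F = 4403$ ($F = 119 \cdot 37 = 4403$)
$\sqrt{F + E{\left(-23,-136 \right)}} = \sqrt{4403 + 8 \left(-136\right) \left(-23\right)} = \sqrt{4403 + 25024} = \sqrt{29427}$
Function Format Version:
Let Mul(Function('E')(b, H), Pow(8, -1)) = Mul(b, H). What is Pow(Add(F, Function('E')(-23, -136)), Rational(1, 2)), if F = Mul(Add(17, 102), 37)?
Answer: Pow(29427, Rational(1, 2)) ≈ 171.54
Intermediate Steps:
Function('E')(b, H) = Mul(8, H, b) (Function('E')(b, H) = Mul(8, Mul(b, H)) = Mul(8, Mul(H, b)) = Mul(8, H, b))
F = 4403 (F = Mul(119, 37) = 4403)
Pow(Add(F, Function('E')(-23, -136)), Rational(1, 2)) = Pow(Add(4403, Mul(8, -136, -23)), Rational(1, 2)) = Pow(Add(4403, 25024), Rational(1, 2)) = Pow(29427, Rational(1, 2))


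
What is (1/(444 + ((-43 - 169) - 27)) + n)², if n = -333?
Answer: 4659973696/42025 ≈ 1.1089e+5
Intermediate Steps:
(1/(444 + ((-43 - 169) - 27)) + n)² = (1/(444 + ((-43 - 169) - 27)) - 333)² = (1/(444 + (-212 - 27)) - 333)² = (1/(444 - 239) - 333)² = (1/205 - 333)² = (-68264/205)² = 4659973696/42025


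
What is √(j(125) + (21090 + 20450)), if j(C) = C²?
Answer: √57165 ≈ 239.09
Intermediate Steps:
√(j(125) + (21090 + 20450)) = √(125² + (21090 + 20450)) = √(15625 + 41540) = √57165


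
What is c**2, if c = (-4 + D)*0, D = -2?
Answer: 0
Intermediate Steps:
c = 0 (c = (-4 - 2)*0 = -6*0 = 0)
c**2 = 0**2 = 0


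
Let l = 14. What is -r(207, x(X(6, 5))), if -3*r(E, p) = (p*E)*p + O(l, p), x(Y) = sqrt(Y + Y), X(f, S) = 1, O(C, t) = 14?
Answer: 428/3 ≈ 142.67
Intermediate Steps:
x(Y) = sqrt(2)*sqrt(Y) (x(Y) = sqrt(2*Y) = sqrt(2)*sqrt(Y))
r(E, p) = -14/3 - E*p**2/3 (r(E, p) = -((p*E)*p + 14)/3 = -((E*p)*p + 14)/3 = -(E*p**2 + 14)/3 = -(14 + E*p**2)/3 = -14/3 - E*p**2/3)
-r(207, x(X(6, 5))) = -(-14/3 - 1/3*207*(sqrt(2)*sqrt(1))**2) = -(-14/3 - 1/3*207*(sqrt(2)*1)**2) = -(-14/3 - 1/3*207*(sqrt(2))**2) = -(-14/3 - 1/3*207*2) = -(-14/3 - 138) = -1*(-428/3) = 428/3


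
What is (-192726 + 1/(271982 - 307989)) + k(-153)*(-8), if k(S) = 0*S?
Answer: -6939485083/36007 ≈ -1.9273e+5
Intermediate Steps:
k(S) = 0
(-192726 + 1/(271982 - 307989)) + k(-153)*(-8) = (-192726 + 1/(271982 - 307989)) + 0*(-8) = (-192726 + 1/(-36007)) + 0 = (-192726 - 1/36007) + 0 = -6939485083/36007 + 0 = -6939485083/36007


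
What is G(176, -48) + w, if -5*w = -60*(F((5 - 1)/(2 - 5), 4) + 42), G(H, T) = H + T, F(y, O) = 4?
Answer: 680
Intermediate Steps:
w = 552 (w = -(-12)*(4 + 42) = -(-12)*46 = -⅕*(-2760) = 552)
G(176, -48) + w = (176 - 48) + 552 = 128 + 552 = 680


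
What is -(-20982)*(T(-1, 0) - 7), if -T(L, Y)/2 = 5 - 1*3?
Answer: -230802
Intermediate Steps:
T(L, Y) = -4 (T(L, Y) = -2*(5 - 1*3) = -2*(5 - 3) = -2*2 = -4)
-(-20982)*(T(-1, 0) - 7) = -(-20982)*(-4 - 7) = -(-20982)*(-11) = -3497*66 = -230802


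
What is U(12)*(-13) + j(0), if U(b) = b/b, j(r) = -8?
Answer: -21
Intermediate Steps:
U(b) = 1
U(12)*(-13) + j(0) = 1*(-13) - 8 = -13 - 8 = -21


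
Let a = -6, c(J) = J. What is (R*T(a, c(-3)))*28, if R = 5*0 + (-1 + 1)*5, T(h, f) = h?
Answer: 0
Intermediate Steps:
R = 0 (R = 0 + 0*5 = 0 + 0 = 0)
(R*T(a, c(-3)))*28 = (0*(-6))*28 = 0*28 = 0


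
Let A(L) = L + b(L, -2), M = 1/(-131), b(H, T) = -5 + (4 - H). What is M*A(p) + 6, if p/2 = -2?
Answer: 787/131 ≈ 6.0076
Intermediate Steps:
p = -4 (p = 2*(-2) = -4)
b(H, T) = -1 - H
M = -1/131 ≈ -0.0076336
A(L) = -1 (A(L) = L + (-1 - L) = -1)
M*A(p) + 6 = -1/131*(-1) + 6 = 1/131 + 6 = 787/131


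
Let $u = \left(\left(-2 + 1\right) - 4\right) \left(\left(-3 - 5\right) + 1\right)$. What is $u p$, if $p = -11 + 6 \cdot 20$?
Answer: $3815$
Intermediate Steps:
$u = 35$ ($u = \left(-1 - 4\right) \left(-8 + 1\right) = \left(-5\right) \left(-7\right) = 35$)
$p = 109$ ($p = -11 + 120 = 109$)
$u p = 35 \cdot 109 = 3815$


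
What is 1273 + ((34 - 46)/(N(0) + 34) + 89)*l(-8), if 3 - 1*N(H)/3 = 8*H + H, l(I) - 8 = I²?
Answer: 329419/43 ≈ 7660.9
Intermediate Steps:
l(I) = 8 + I²
N(H) = 9 - 27*H (N(H) = 9 - 3*(8*H + H) = 9 - 27*H)
1273 + ((34 - 46)/(N(0) + 34) + 89)*l(-8) = 1273 + ((34 - 46)/((9 - 27*0) + 34) + 89)*(8 + (-8)²) = 1273 + (-12/((9 + 0) + 34) + 89)*(8 + 64) = 1273 + (-12/(9 + 34) + 89)*72 = 1273 + (-12/43 + 89)*72 = 1273 + (3815/43)*72 = 1273 + 274680/43 = 329419/43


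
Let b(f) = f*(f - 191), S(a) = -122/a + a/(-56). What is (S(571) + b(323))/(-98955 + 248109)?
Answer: 1362995863/4769348304 ≈ 0.28578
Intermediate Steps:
S(a) = -122/a - a/56 (S(a) = -122/a + a*(-1/56) = -122/a - a/56)
b(f) = f*(-191 + f)
(S(571) + b(323))/(-98955 + 248109) = ((-122/571 - 1/56*571) + 323*(-191 + 323))/(-98955 + 248109) = ((-122*1/571 - 571/56) + 323*132)/149154 = ((-122/571 - 571/56) + 42636)*(1/149154) = (-332873/31976 + 42636)*(1/149154) = (1362995863/31976)*(1/149154) = 1362995863/4769348304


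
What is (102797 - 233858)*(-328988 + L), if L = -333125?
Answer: 86777191893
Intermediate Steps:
(102797 - 233858)*(-328988 + L) = (102797 - 233858)*(-328988 - 333125) = -131061*(-662113) = 86777191893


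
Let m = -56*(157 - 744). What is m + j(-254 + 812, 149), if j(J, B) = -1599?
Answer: 31273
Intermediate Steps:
m = 32872 (m = -56*(-587) = 32872)
m + j(-254 + 812, 149) = 32872 - 1599 = 31273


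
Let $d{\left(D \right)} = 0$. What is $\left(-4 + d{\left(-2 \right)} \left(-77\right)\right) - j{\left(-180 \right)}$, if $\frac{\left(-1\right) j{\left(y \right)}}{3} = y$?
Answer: $-544$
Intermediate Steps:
$j{\left(y \right)} = - 3 y$
$\left(-4 + d{\left(-2 \right)} \left(-77\right)\right) - j{\left(-180 \right)} = \left(-4 + 0 \left(-77\right)\right) - \left(-3\right) \left(-180\right) = \left(-4 + 0\right) - 540 = -4 - 540 = -544$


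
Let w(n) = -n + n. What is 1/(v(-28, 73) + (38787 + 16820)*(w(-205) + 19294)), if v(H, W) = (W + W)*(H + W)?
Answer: 1/1072888028 ≈ 9.3206e-10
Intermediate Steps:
w(n) = 0
v(H, W) = 2*W*(H + W) (v(H, W) = (2*W)*(H + W) = 2*W*(H + W))
1/(v(-28, 73) + (38787 + 16820)*(w(-205) + 19294)) = 1/(2*73*(-28 + 73) + (38787 + 16820)*(0 + 19294)) = 1/(2*73*45 + 55607*19294) = 1/(6570 + 1072881458) = 1/1072888028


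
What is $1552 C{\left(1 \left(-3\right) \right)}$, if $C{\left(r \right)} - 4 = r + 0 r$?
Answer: $1552$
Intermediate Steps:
$C{\left(r \right)} = 4 + r$ ($C{\left(r \right)} = 4 + \left(r + 0 r\right) = 4 + \left(r + 0\right) = 4 + r$)
$1552 C{\left(1 \left(-3\right) \right)} = 1552 \left(4 + 1 \left(-3\right)\right) = 1552 \left(4 - 3\right) = 1552 \cdot 1 = 1552$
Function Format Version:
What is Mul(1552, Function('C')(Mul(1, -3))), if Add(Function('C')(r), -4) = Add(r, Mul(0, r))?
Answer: 1552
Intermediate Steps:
Function('C')(r) = Add(4, r) (Function('C')(r) = Add(4, Add(r, Mul(0, r))) = Add(4, Add(r, 0)) = Add(4, r))
Mul(1552, Function('C')(Mul(1, -3))) = Mul(1552, Add(4, Mul(1, -3))) = Mul(1552, Add(4, -3)) = Mul(1552, 1) = 1552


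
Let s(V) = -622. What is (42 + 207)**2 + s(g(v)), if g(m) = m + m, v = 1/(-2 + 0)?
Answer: 61379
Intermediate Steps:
v = -1/2 (v = 1/(-2) = -1/2 ≈ -0.50000)
g(m) = 2*m
(42 + 207)**2 + s(g(v)) = (42 + 207)**2 - 622 = 249**2 - 622 = 62001 - 622 = 61379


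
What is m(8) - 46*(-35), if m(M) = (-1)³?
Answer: 1609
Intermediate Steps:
m(M) = -1
m(8) - 46*(-35) = -1 - 46*(-35) = -1 + 1610 = 1609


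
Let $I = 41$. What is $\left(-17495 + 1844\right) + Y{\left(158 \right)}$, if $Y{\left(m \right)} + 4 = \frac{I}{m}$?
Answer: $- \frac{2473449}{158} \approx -15655.0$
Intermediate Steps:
$Y{\left(m \right)} = -4 + \frac{41}{m}$
$\left(-17495 + 1844\right) + Y{\left(158 \right)} = \left(-17495 + 1844\right) - \left(4 - \frac{41}{158}\right) = -15651 + \left(-4 + 41 \cdot \frac{1}{158}\right) = -15651 + \left(-4 + \frac{41}{158}\right) = -15651 - \frac{591}{158} = - \frac{2473449}{158}$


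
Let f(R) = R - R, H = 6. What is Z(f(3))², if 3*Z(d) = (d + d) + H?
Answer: 4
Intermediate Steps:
f(R) = 0
Z(d) = 2 + 2*d/3 (Z(d) = ((d + d) + 6)/3 = (2*d + 6)/3 = (6 + 2*d)/3 = 2 + 2*d/3)
Z(f(3))² = (2 + (⅔)*0)² = (2 + 0)² = 2² = 4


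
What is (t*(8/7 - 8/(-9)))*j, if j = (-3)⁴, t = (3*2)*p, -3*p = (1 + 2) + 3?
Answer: -13824/7 ≈ -1974.9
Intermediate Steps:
p = -2 (p = -((1 + 2) + 3)/3 = -(3 + 3)/3 = -⅓*6 = -2)
t = -12 (t = (3*2)*(-2) = 6*(-2) = -12)
j = 81
(t*(8/7 - 8/(-9)))*j = -12*(8/7 - 8/(-9))*81 = -12*(8*(⅐) - 8*(-⅑))*81 = -12*(8/7 + 8/9)*81 = -12*128/63*81 = -512/21*81 = -13824/7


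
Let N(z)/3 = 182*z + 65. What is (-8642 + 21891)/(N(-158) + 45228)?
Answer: -13249/40845 ≈ -0.32437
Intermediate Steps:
N(z) = 195 + 546*z (N(z) = 3*(182*z + 65) = 3*(65 + 182*z) = 195 + 546*z)
(-8642 + 21891)/(N(-158) + 45228) = (-8642 + 21891)/((195 + 546*(-158)) + 45228) = 13249/((195 - 86268) + 45228) = 13249/(-86073 + 45228) = 13249/(-40845) = 13249*(-1/40845) = -13249/40845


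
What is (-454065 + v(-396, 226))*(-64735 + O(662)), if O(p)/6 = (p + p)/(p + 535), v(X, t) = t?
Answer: 11721126032663/399 ≈ 2.9376e+10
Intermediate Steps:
O(p) = 12*p/(535 + p) (O(p) = 6*((p + p)/(p + 535)) = 6*((2*p)/(535 + p)) = 6*(2*p/(535 + p)) = 12*p/(535 + p))
(-454065 + v(-396, 226))*(-64735 + O(662)) = (-454065 + 226)*(-64735 + 12*662/(535 + 662)) = -453839*(-64735 + 12*662/1197) = -453839*(-64735 + 12*662*(1/1197)) = -453839*(-64735 + 2648/399) = -453839*(-25826617/399) = 11721126032663/399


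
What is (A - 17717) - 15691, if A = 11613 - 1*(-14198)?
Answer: -7597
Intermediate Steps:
A = 25811 (A = 11613 + 14198 = 25811)
(A - 17717) - 15691 = (25811 - 17717) - 15691 = 8094 - 15691 = -7597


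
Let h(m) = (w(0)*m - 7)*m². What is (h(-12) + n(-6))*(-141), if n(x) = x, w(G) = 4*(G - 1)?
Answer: -831618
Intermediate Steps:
w(G) = -4 + 4*G (w(G) = 4*(-1 + G) = -4 + 4*G)
h(m) = m²*(-7 - 4*m) (h(m) = ((-4 + 4*0)*m - 7)*m² = ((-4 + 0)*m - 7)*m² = (-4*m - 7)*m² = (-7 - 4*m)*m² = m²*(-7 - 4*m))
(h(-12) + n(-6))*(-141) = ((-12)²*(-7 - 4*(-12)) - 6)*(-141) = (144*(-7 + 48) - 6)*(-141) = (144*41 - 6)*(-141) = (5904 - 6)*(-141) = 5898*(-141) = -831618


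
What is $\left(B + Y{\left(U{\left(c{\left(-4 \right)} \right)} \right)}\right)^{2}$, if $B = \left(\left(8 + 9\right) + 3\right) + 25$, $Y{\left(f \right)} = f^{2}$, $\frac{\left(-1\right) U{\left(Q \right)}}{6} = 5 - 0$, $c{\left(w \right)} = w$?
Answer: $893025$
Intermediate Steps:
$U{\left(Q \right)} = -30$ ($U{\left(Q \right)} = - 6 \left(5 - 0\right) = - 6 \left(5 + 0\right) = \left(-6\right) 5 = -30$)
$B = 45$ ($B = \left(17 + 3\right) + 25 = 20 + 25 = 45$)
$\left(B + Y{\left(U{\left(c{\left(-4 \right)} \right)} \right)}\right)^{2} = \left(45 + \left(-30\right)^{2}\right)^{2} = \left(45 + 900\right)^{2} = 945^{2} = 893025$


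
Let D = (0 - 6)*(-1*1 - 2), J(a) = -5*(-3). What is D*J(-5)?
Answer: 270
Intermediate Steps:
J(a) = 15
D = 18 (D = -6*(-1 - 2) = -6*(-3) = 18)
D*J(-5) = 18*15 = 270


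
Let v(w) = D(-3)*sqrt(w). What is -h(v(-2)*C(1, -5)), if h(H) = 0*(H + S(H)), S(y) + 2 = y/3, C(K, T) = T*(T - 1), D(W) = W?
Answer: 0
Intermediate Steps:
C(K, T) = T*(-1 + T)
v(w) = -3*sqrt(w)
S(y) = -2 + y/3
h(H) = 0 (h(H) = 0*(H + (-2 + H/3)) = 0*(-2 + 4*H/3) = 0)
-h(v(-2)*C(1, -5)) = -1*0 = 0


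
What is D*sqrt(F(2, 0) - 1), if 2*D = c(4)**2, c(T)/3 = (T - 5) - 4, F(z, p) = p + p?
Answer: 225*I/2 ≈ 112.5*I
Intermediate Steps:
F(z, p) = 2*p
c(T) = -27 + 3*T (c(T) = 3*((T - 5) - 4) = 3*((-5 + T) - 4) = 3*(-9 + T) = -27 + 3*T)
D = 225/2 (D = (-27 + 3*4)**2/2 = (-27 + 12)**2/2 = (1/2)*(-15)**2 = (1/2)*225 = 225/2 ≈ 112.50)
D*sqrt(F(2, 0) - 1) = 225*sqrt(2*0 - 1)/2 = 225*sqrt(0 - 1)/2 = 225*sqrt(-1)/2 = 225*I/2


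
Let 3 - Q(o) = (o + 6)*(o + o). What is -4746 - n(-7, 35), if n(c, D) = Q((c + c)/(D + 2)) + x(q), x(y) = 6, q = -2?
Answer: -6515419/1369 ≈ -4759.3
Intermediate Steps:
Q(o) = 3 - 2*o*(6 + o) (Q(o) = 3 - (o + 6)*(o + o) = 3 - (6 + o)*2*o = 3 - 2*o*(6 + o))
n(c, D) = 9 - 24*c/(2 + D) - 8*c²/(2 + D)² (n(c, D) = (3 - 12*(c + c)/(D + 2) - 2*(c + c)²/(D + 2)²) + 6 = (3 - 12*2*c/(2 + D) - 2*4*c²/(2 + D)²) + 6 = (3 - 24*c/(2 + D) - 2*4*c²/(2 + D)²) + 6 = (3 - 24*c/(2 + D) - 8*c²/(2 + D)²) + 6 = 9 - 24*c/(2 + D) - 8*c²/(2 + D)²)
-4746 - n(-7, 35) = -4746 - (-8*(-7)² + 9*(2 + 35)² - 24*(-7)*(2 + 35))/(2 + 35)² = -4746 - (-8*49 + 9*37² - 24*(-7)*37)/37² = -4746 - (-392 + 9*1369 + 6216)/1369 = -4746 - (-392 + 12321 + 6216)/1369 = -4746 - 18145/1369 = -6515419/1369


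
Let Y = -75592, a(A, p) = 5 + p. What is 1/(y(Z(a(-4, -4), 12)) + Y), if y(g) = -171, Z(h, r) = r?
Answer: -1/75763 ≈ -1.3199e-5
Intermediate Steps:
1/(y(Z(a(-4, -4), 12)) + Y) = 1/(-171 - 75592) = 1/(-75763) = -1/75763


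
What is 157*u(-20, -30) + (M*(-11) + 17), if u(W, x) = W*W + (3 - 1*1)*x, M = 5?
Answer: 53342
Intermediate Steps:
u(W, x) = W² + 2*x (u(W, x) = W² + (3 - 1)*x = W² + 2*x)
157*u(-20, -30) + (M*(-11) + 17) = 157*((-20)² + 2*(-30)) + (5*(-11) + 17) = 157*(400 - 60) + (-55 + 17) = 157*340 - 38 = 53380 - 38 = 53342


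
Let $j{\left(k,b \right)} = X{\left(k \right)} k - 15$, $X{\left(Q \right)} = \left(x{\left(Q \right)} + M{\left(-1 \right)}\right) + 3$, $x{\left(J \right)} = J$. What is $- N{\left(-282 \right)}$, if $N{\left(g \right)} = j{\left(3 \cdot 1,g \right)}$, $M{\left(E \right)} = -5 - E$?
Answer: $9$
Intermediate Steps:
$X{\left(Q \right)} = -1 + Q$ ($X{\left(Q \right)} = \left(Q - 4\right) + 3 = \left(-4 + Q\right) + 3 = -1 + Q$)
$j{\left(k,b \right)} = -15 + k \left(-1 + k\right)$ ($j{\left(k,b \right)} = \left(-1 + k\right) k - 15 = k \left(-1 + k\right) - 15 = -15 + k \left(-1 + k\right)$)
$N{\left(g \right)} = -9$ ($N{\left(g \right)} = -15 + 3 \cdot 1 \left(-1 + 3 \cdot 1\right) = -15 + 3 \left(-1 + 3\right) = -15 + 3 \cdot 2 = -15 + 6 = -9$)
$- N{\left(-282 \right)} = \left(-1\right) \left(-9\right) = 9$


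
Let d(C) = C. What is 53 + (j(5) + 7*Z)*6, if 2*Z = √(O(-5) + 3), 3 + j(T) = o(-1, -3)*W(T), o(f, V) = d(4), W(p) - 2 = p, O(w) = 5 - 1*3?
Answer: 203 + 21*√5 ≈ 249.96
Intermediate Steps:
O(w) = 2 (O(w) = 5 - 3 = 2)
W(p) = 2 + p
o(f, V) = 4
j(T) = 5 + 4*T (j(T) = -3 + 4*(2 + T) = -3 + (8 + 4*T) = 5 + 4*T)
Z = √5/2 (Z = √(2 + 3)/2 = √5/2 ≈ 1.1180)
53 + (j(5) + 7*Z)*6 = 53 + ((5 + 4*5) + 7*(√5/2))*6 = 53 + ((5 + 20) + 7*√5/2)*6 = 53 + (25 + 7*√5/2)*6 = 53 + (150 + 21*√5) = 203 + 21*√5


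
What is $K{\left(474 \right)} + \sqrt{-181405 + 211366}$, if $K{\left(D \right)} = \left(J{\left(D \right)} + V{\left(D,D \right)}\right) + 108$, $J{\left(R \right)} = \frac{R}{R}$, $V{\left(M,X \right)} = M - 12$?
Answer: $571 + 3 \sqrt{3329} \approx 744.09$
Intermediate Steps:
$V{\left(M,X \right)} = -12 + M$
$J{\left(R \right)} = 1$
$K{\left(D \right)} = 97 + D$ ($K{\left(D \right)} = \left(1 + \left(-12 + D\right)\right) + 108 = \left(-11 + D\right) + 108 = 97 + D$)
$K{\left(474 \right)} + \sqrt{-181405 + 211366} = \left(97 + 474\right) + \sqrt{-181405 + 211366} = 571 + \sqrt{29961} = 571 + 3 \sqrt{3329}$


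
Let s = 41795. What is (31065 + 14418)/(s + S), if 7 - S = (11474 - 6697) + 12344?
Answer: 15161/8227 ≈ 1.8428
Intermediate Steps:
S = -17114 (S = 7 - ((11474 - 6697) + 12344) = 7 - (4777 + 12344) = 7 - 1*17121 = 7 - 17121 = -17114)
(31065 + 14418)/(s + S) = (31065 + 14418)/(41795 - 17114) = 45483/24681 = 45483*(1/24681) = 15161/8227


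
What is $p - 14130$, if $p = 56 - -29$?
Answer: $-14045$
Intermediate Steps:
$p = 85$ ($p = 56 + 29 = 85$)
$p - 14130 = 85 - 14130 = -14045$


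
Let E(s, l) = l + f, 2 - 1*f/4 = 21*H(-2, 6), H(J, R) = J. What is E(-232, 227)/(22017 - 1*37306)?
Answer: -403/15289 ≈ -0.026359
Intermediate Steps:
f = 176 (f = 8 - 84*(-2) = 8 - 4*(-42) = 8 + 168 = 176)
E(s, l) = 176 + l (E(s, l) = l + 176 = 176 + l)
E(-232, 227)/(22017 - 1*37306) = (176 + 227)/(22017 - 1*37306) = 403/(22017 - 37306) = 403/(-15289) = 403*(-1/15289) = -403/15289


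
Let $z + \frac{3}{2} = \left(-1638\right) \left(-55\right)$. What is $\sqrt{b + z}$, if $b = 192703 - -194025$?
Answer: $\frac{\sqrt{1907266}}{2} \approx 690.52$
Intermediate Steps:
$z = \frac{180177}{2}$ ($z = - \frac{3}{2} - -90090 = - \frac{3}{2} + 90090 = \frac{180177}{2} \approx 90089.0$)
$b = 386728$ ($b = 192703 + 194025 = 386728$)
$\sqrt{b + z} = \sqrt{386728 + \frac{180177}{2}} = \sqrt{\frac{953633}{2}} = \frac{\sqrt{1907266}}{2}$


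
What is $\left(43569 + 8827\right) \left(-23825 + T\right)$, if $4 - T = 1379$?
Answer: $-1320379200$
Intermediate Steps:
$T = -1375$ ($T = 4 - 1379 = -1375$)
$\left(43569 + 8827\right) \left(-23825 + T\right) = \left(43569 + 8827\right) \left(-23825 - 1375\right) = 52396 \left(-25200\right) = -1320379200$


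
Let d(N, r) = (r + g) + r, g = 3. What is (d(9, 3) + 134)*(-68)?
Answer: -9724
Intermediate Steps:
d(N, r) = 3 + 2*r (d(N, r) = (r + 3) + r = (3 + r) + r = 3 + 2*r)
(d(9, 3) + 134)*(-68) = ((3 + 2*3) + 134)*(-68) = ((3 + 6) + 134)*(-68) = (9 + 134)*(-68) = 143*(-68) = -9724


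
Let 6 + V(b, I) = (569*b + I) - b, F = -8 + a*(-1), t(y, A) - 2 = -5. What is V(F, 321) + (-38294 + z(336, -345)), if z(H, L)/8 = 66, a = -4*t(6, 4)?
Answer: -48811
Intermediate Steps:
t(y, A) = -3 (t(y, A) = 2 - 5 = -3)
a = 12 (a = -4*(-3) = 12)
z(H, L) = 528 (z(H, L) = 8*66 = 528)
F = -20 (F = -8 + 12*(-1) = -8 - 12 = -20)
V(b, I) = -6 + I + 568*b (V(b, I) = -6 + ((569*b + I) - b) = -6 + ((I + 569*b) - b) = -6 + (I + 568*b) = -6 + I + 568*b)
V(F, 321) + (-38294 + z(336, -345)) = (-6 + 321 + 568*(-20)) + (-38294 + 528) = (-6 + 321 - 11360) - 37766 = -11045 - 37766 = -48811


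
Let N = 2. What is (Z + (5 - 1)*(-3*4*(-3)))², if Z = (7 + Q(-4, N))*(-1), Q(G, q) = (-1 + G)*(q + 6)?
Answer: 31329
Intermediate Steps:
Q(G, q) = (-1 + G)*(6 + q)
Z = 33 (Z = (7 + (-6 - 1*2 + 6*(-4) - 4*2))*(-1) = (7 + (-6 - 2 - 24 - 8))*(-1) = (7 - 40)*(-1) = -33*(-1) = 33)
(Z + (5 - 1)*(-3*4*(-3)))² = (33 + (5 - 1)*(-3*4*(-3)))² = (33 + 4*(-12*(-3)))² = (33 + 4*36)² = (33 + 144)² = 177² = 31329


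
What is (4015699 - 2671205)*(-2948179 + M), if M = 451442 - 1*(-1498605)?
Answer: -1341982485208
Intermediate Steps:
M = 1950047 (M = 451442 + 1498605 = 1950047)
(4015699 - 2671205)*(-2948179 + M) = (4015699 - 2671205)*(-2948179 + 1950047) = 1344494*(-998132) = -1341982485208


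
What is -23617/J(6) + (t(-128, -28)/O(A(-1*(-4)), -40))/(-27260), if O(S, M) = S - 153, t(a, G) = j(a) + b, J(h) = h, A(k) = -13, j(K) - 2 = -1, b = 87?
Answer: -13358837899/3393870 ≈ -3936.2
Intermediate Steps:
j(K) = 1 (j(K) = 2 - 1 = 1)
t(a, G) = 88 (t(a, G) = 1 + 87 = 88)
O(S, M) = -153 + S
-23617/J(6) + (t(-128, -28)/O(A(-1*(-4)), -40))/(-27260) = -23617/6 + (88/(-153 - 13))/(-27260) = -23617*⅙ + (88/(-166))*(-1/27260) = -23617/6 + (88*(-1/166))*(-1/27260) = -23617/6 - 44/83*(-1/27260) = -23617/6 + 11/565645 = -13358837899/3393870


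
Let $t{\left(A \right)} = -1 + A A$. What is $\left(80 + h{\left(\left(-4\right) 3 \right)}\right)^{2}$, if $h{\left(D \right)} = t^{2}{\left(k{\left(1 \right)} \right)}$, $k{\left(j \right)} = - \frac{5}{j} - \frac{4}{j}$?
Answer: $41990400$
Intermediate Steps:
$k{\left(j \right)} = - \frac{9}{j}$
$t{\left(A \right)} = -1 + A^{2}$
$h{\left(D \right)} = 6400$ ($h{\left(D \right)} = \left(-1 + \left(- \frac{9}{1}\right)^{2}\right)^{2} = \left(-1 + \left(\left(-9\right) 1\right)^{2}\right)^{2} = \left(-1 + \left(-9\right)^{2}\right)^{2} = \left(-1 + 81\right)^{2} = 80^{2} = 6400$)
$\left(80 + h{\left(\left(-4\right) 3 \right)}\right)^{2} = \left(80 + 6400\right)^{2} = 6480^{2} = 41990400$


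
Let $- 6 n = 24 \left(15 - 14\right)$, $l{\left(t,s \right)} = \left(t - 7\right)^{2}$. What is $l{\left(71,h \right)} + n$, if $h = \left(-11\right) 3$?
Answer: $4092$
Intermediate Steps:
$h = -33$
$l{\left(t,s \right)} = \left(-7 + t\right)^{2}$
$n = -4$ ($n = - \frac{24 \left(15 - 14\right)}{6} = - \frac{24 \cdot 1}{6} = \left(- \frac{1}{6}\right) 24 = -4$)
$l{\left(71,h \right)} + n = \left(-7 + 71\right)^{2} - 4 = 64^{2} - 4 = 4096 - 4 = 4092$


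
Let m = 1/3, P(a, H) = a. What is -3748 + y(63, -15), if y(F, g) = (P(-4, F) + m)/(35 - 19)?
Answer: -179915/48 ≈ -3748.2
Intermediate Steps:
m = ⅓ ≈ 0.33333
y(F, g) = -11/48 (y(F, g) = (-4 + ⅓)/(35 - 19) = -11/3/16 = -11/3*1/16 = -11/48)
-3748 + y(63, -15) = -3748 - 11/48 = -179915/48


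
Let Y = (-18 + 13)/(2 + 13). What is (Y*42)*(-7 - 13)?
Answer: 280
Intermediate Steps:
Y = -⅓ (Y = -5/15 = -5*1/15 = -⅓ ≈ -0.33333)
(Y*42)*(-7 - 13) = (-⅓*42)*(-7 - 13) = -14*(-20) = 280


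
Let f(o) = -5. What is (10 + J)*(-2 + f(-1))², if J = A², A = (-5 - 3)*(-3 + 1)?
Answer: 13034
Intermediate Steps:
A = 16 (A = -8*(-2) = 16)
J = 256 (J = 16² = 256)
(10 + J)*(-2 + f(-1))² = (10 + 256)*(-2 - 5)² = 266*(-7)² = 266*49 = 13034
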